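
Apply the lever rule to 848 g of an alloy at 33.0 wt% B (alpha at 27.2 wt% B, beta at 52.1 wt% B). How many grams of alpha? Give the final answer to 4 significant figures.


f_alpha = (C_beta - C0) / (C_beta - C_alpha)
f_alpha = (52.1 - 33.0) / (52.1 - 27.2) = 0.767068
m_alpha = f_alpha * m_total = 0.767068 * 848 = 650.5 g


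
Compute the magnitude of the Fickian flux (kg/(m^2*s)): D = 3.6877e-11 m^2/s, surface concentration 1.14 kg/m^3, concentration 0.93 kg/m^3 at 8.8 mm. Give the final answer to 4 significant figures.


J = -D * (dC/dx) = D * (C1 - C2) / dx
J = 3.6877e-11 * (1.14 - 0.93) / 8.8e-03
J = 8.8e-10 kg/(m^2*s)


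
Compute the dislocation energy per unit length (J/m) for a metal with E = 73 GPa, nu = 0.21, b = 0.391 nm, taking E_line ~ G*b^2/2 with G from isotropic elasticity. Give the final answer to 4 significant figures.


Step 1: G = E / (2*(1+nu))
G = 73 / (2*(1+0.21)) = 30.1653 GPa = 3.01653e+10 Pa
Step 2: E_line = G*b^2/2
b = 0.391 nm = 3.91e-10 m
E_line = 0.5 * 3.01653e+10 * (3.91e-10)^2 = 2.306e-09 J/m


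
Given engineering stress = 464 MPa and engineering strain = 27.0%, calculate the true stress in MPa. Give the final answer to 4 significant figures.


sigma_true = sigma_eng * (1 + epsilon_eng)
sigma_true = 464 * (1 + 0.27)
sigma_true = 589.3 MPa


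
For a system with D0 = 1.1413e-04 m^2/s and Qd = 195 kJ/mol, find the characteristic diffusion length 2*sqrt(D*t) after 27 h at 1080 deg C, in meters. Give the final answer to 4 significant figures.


Step 1: D = D0 * exp(-Qd/(R*T))
T = 1353.15 K
D = 1.1413e-04 * exp(-195e3 / (8.314 * 1353.15)) = 3.38601e-12 m^2/s
Step 2: L = 2*sqrt(D*t)
t = 27 h = 97200 s
L = 2*sqrt(3.38601e-12 * 97200) = 1.147e-03 m


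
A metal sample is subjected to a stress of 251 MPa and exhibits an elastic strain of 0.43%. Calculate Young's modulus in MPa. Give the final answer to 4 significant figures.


E = sigma / epsilon
epsilon = 0.43% = 4.3e-03
E = 251 / 4.3e-03
E = 58370 MPa


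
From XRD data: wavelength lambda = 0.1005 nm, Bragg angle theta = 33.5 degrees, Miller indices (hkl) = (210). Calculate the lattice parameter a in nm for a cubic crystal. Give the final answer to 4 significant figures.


d = lambda / (2*sin(theta))
d = 0.1005 / (2*sin(33.5 deg))
d = 0.091043 nm
a = d * sqrt(h^2+k^2+l^2) = 0.091043 * sqrt(5)
a = 0.2036 nm


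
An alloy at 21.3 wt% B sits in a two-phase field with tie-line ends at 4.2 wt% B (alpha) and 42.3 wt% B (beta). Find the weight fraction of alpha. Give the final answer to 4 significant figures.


f_alpha = (C_beta - C0) / (C_beta - C_alpha)
f_alpha = (42.3 - 21.3) / (42.3 - 4.2)
f_alpha = 0.5512


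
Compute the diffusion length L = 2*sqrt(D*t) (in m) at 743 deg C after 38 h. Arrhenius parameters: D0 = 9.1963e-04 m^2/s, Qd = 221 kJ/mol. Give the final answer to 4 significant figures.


Step 1: D = D0 * exp(-Qd/(R*T))
T = 1016.15 K
D = 9.1963e-04 * exp(-221e3 / (8.314 * 1016.15)) = 4.00698e-15 m^2/s
Step 2: L = 2*sqrt(D*t)
t = 38 h = 136800 s
L = 2*sqrt(4.00698e-15 * 136800) = 4.683e-05 m


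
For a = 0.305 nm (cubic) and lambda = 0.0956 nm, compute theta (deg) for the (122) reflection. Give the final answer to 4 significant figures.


d = a / sqrt(h^2+k^2+l^2)
d = 0.305 / sqrt(9) = 0.101667 nm
lambda = 2*d*sin(theta)  =>  sin(theta) = lambda / (2*d)
sin(theta) = 0.0956 / (2 * 0.101667) = 0.470164
theta = 28.04 deg


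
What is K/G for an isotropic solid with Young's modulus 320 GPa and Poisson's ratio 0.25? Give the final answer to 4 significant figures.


G = E / (2*(1+nu))
G = 320 / (2*(1+0.25)) = 128 GPa
K = E / (3*(1-2*nu))
K = 320 / (3*(1-2*0.25)) = 213.333 GPa
K/G = 213.333 / 128 = 1.667


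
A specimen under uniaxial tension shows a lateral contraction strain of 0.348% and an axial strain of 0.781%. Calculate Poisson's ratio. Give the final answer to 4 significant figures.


nu = -epsilon_lat / epsilon_axial
Lateral strain is contraction (negative), so using magnitudes:
nu = 0.348 / 0.781
nu = 0.4456


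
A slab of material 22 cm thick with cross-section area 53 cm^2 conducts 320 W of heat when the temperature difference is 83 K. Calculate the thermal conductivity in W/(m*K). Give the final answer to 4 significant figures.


k = Q*L / (A*dT)
L = 0.22 m, A = 5.3e-03 m^2
k = 320 * 0.22 / (5.3e-03 * 83)
k = 160 W/(m*K)


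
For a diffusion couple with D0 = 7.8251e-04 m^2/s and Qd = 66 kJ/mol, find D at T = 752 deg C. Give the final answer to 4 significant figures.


D = D0 * exp(-Qd / (R*T))
T = 1025.15 K
D = 7.8251e-04 * exp(-66e3 / (8.314 * 1025.15))
D = 3.392e-07 m^2/s


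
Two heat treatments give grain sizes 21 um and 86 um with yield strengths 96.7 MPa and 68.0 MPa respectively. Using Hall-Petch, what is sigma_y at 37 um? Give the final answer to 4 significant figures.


sigma_y = sigma0 + k / sqrt(d)
1/sqrt(d1) = 1/sqrt(2.1e-05) = 218.218;  1/sqrt(d2) = 107.833
k = (sigma1 - sigma2) / (1/sqrt(d1) - 1/sqrt(d2)) = (96.7 - 68.0) / (218.218 - 107.833) = 0.259999 MPa*m^0.5
sigma0 = sigma1 - k/sqrt(d1) = 96.7 - 0.259999*218.218 = 39.9636 MPa
sigma_y(d3) = 39.9636 + 0.259999 / sqrt(3.7e-05) = 82.71 MPa


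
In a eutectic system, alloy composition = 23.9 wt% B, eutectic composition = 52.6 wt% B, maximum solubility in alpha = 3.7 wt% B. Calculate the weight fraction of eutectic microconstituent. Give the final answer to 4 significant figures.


f_primary = (C_e - C0) / (C_e - C_alpha_max)
f_primary = (52.6 - 23.9) / (52.6 - 3.7)
f_primary = 0.586912
f_eutectic = 1 - 0.586912 = 0.4131


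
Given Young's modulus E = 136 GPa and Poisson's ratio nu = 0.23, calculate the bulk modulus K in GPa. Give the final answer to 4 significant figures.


K = E / (3*(1-2*nu))
K = 136 / (3*(1-2*0.23))
K = 83.95 GPa


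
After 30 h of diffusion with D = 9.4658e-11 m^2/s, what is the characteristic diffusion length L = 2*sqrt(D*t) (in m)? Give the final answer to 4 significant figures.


t = 30 hr = 108000 s
Diffusion length = 2*sqrt(D*t)
= 2*sqrt(9.4658e-11 * 108000)
= 6.395e-03 m


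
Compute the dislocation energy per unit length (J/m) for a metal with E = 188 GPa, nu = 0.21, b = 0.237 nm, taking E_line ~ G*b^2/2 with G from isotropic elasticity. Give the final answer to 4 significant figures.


Step 1: G = E / (2*(1+nu))
G = 188 / (2*(1+0.21)) = 77.686 GPa = 7.7686e+10 Pa
Step 2: E_line = G*b^2/2
b = 0.237 nm = 2.37e-10 m
E_line = 0.5 * 7.7686e+10 * (2.37e-10)^2 = 2.182e-09 J/m


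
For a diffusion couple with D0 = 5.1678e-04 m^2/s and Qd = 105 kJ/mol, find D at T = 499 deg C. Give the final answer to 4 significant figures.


D = D0 * exp(-Qd / (R*T))
T = 772.15 K
D = 5.1678e-04 * exp(-105e3 / (8.314 * 772.15))
D = 4.074e-11 m^2/s


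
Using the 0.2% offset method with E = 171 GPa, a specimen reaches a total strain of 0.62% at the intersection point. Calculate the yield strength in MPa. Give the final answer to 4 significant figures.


Offset strain = 0.002
Elastic strain at yield = total_strain - offset = 6.2e-03 - 0.002 = 4.2e-03
sigma_y = E * elastic_strain = 171000 * 4.2e-03
sigma_y = 718.2 MPa


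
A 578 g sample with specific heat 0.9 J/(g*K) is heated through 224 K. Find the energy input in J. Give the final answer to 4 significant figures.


Q = m * cp * dT
Q = 578 * 0.9 * 224
Q = 116500 J


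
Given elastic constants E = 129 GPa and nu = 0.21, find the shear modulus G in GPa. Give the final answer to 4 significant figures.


G = E / (2*(1+nu))
G = 129 / (2*(1+0.21))
G = 53.31 GPa


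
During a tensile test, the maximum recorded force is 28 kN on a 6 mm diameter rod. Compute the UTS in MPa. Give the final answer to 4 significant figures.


A0 = pi*(d/2)^2 = pi*(6/2)^2 = 28.2743 mm^2
UTS = F_max / A0 = 28*1000 / 28.2743
UTS = 990.3 MPa


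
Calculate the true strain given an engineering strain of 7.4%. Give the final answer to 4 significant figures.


epsilon_true = ln(1 + epsilon_eng)
epsilon_true = ln(1 + 0.074)
epsilon_true = 0.07139


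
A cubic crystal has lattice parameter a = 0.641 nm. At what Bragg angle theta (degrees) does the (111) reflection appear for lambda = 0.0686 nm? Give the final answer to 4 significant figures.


d = a / sqrt(h^2+k^2+l^2)
d = 0.641 / sqrt(3) = 0.370082 nm
lambda = 2*d*sin(theta)  =>  sin(theta) = lambda / (2*d)
sin(theta) = 0.0686 / (2 * 0.370082) = 0.0926823
theta = 5.318 deg


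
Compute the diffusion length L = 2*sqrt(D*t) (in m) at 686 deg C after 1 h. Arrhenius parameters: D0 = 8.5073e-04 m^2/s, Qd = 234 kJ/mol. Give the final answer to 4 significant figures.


Step 1: D = D0 * exp(-Qd/(R*T))
T = 959.15 K
D = 8.5073e-04 * exp(-234e3 / (8.314 * 959.15)) = 1.5341e-16 m^2/s
Step 2: L = 2*sqrt(D*t)
t = 1 h = 3600 s
L = 2*sqrt(1.5341e-16 * 3600) = 1.486e-06 m


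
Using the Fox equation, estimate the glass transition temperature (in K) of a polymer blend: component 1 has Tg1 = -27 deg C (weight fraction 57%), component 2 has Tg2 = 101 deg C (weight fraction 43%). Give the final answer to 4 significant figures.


1/Tg = w1/Tg1 + w2/Tg2 (in Kelvin)
Tg1 = 246.15 K, Tg2 = 374.15 K
1/Tg = 0.57/246.15 + 0.43/374.15
Tg = 288.6 K


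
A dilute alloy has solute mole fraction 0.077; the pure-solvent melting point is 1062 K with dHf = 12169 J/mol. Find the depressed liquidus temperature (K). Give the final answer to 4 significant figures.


dT = R*Tm^2*x / dHf
dT = 8.314 * 1062^2 * 0.077 / 12169
dT = 59.3328 K
T_new = 1062 - 59.3328 = 1003 K


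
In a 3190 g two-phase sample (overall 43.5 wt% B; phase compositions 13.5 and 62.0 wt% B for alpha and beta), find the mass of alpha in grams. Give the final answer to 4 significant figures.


f_alpha = (C_beta - C0) / (C_beta - C_alpha)
f_alpha = (62.0 - 43.5) / (62.0 - 13.5) = 0.381443
m_alpha = f_alpha * m_total = 0.381443 * 3190 = 1217 g


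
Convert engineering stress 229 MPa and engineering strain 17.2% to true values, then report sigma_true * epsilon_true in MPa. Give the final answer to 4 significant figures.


sigma_true = sigma_eng * (1 + epsilon_eng)
sigma_true = 229 * (1 + 0.172) = 268.388 MPa
epsilon_true = ln(1 + epsilon_eng)
epsilon_true = ln(1 + 0.172) = 0.158712
sigma_true * epsilon_true = 268.388 * 0.158712 = 42.6 MPa


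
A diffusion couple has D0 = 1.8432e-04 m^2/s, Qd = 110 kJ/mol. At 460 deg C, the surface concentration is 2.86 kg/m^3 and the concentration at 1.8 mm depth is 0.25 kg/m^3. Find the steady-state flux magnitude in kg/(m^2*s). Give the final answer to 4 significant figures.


Step 1: D = D0 * exp(-Qd/(R*T))
T = 460 + 273.15 = 733.15 K
D = 1.8432e-04 * exp(-110e3 / (8.314 * 733.15)) = 2.68e-12 m^2/s
Step 2: J = D * (C1 - C2) / dx
J = 2.68e-12 * (2.86 - 0.25) / 1.8e-03
J = 3.886e-09 kg/(m^2*s)


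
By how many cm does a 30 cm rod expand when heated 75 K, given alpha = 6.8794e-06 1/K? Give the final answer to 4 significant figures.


dL = L0 * alpha * dT
dL = 30 * 6.8794e-06 * 75
dL = 0.01548 cm


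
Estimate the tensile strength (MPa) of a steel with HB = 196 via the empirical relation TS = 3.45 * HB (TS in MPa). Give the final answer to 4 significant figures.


TS (MPa) = 3.45 * HB
TS = 3.45 * 196
TS = 676.2 MPa


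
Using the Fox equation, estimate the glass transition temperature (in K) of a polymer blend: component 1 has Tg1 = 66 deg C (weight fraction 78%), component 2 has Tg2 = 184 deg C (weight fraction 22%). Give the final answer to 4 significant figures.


1/Tg = w1/Tg1 + w2/Tg2 (in Kelvin)
Tg1 = 339.15 K, Tg2 = 457.15 K
1/Tg = 0.78/339.15 + 0.22/457.15
Tg = 359.6 K


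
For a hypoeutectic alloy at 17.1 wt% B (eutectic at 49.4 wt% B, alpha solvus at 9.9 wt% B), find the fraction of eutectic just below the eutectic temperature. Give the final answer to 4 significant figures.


f_primary = (C_e - C0) / (C_e - C_alpha_max)
f_primary = (49.4 - 17.1) / (49.4 - 9.9)
f_primary = 0.817722
f_eutectic = 1 - 0.817722 = 0.1823


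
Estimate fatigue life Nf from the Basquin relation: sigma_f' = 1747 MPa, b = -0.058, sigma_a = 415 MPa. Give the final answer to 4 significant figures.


sigma_a = sigma_f' * (2*Nf)^b
2*Nf = (sigma_a / sigma_f')^(1/b)
2*Nf = (415 / 1747)^(1/-0.058)
2*Nf = 5.79217e+10
Nf = 2.896e+10 cycles


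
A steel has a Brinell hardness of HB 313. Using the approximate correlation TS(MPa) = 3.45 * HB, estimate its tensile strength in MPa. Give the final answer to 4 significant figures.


TS (MPa) = 3.45 * HB
TS = 3.45 * 313
TS = 1080 MPa


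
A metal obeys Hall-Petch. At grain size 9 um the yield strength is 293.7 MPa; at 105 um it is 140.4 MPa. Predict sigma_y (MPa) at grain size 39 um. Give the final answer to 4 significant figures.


sigma_y = sigma0 + k / sqrt(d)
1/sqrt(d1) = 1/sqrt(9e-06) = 333.333;  1/sqrt(d2) = 97.59
k = (sigma1 - sigma2) / (1/sqrt(d1) - 1/sqrt(d2)) = (293.7 - 140.4) / (333.333 - 97.59) = 0.650284 MPa*m^0.5
sigma0 = sigma1 - k/sqrt(d1) = 293.7 - 0.650284*333.333 = 76.9388 MPa
sigma_y(d3) = 76.9388 + 0.650284 / sqrt(3.9e-05) = 181.1 MPa


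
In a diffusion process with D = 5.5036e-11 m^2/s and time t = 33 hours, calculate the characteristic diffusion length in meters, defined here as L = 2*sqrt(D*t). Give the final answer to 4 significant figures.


t = 33 hr = 118800 s
Diffusion length = 2*sqrt(D*t)
= 2*sqrt(5.5036e-11 * 118800)
= 5.114e-03 m


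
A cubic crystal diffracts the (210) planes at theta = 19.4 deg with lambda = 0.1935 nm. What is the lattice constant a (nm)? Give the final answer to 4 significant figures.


d = lambda / (2*sin(theta))
d = 0.1935 / (2*sin(19.4 deg))
d = 0.291274 nm
a = d * sqrt(h^2+k^2+l^2) = 0.291274 * sqrt(5)
a = 0.6513 nm


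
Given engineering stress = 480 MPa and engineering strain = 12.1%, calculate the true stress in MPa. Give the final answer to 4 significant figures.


sigma_true = sigma_eng * (1 + epsilon_eng)
sigma_true = 480 * (1 + 0.121)
sigma_true = 538.1 MPa


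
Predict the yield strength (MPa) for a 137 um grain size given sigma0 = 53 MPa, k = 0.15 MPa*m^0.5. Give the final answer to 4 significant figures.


sigma_y = sigma0 + k / sqrt(d)
d = 137 um = 1.37e-04 m
sigma_y = 53 + 0.15 / sqrt(1.37e-04)
sigma_y = 65.82 MPa


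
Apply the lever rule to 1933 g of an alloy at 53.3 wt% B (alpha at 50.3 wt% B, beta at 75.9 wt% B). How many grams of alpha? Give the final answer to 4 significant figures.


f_alpha = (C_beta - C0) / (C_beta - C_alpha)
f_alpha = (75.9 - 53.3) / (75.9 - 50.3) = 0.882813
m_alpha = f_alpha * m_total = 0.882813 * 1933 = 1706 g


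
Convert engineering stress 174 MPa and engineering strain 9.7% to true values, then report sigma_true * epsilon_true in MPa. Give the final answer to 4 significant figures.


sigma_true = sigma_eng * (1 + epsilon_eng)
sigma_true = 174 * (1 + 0.097) = 190.878 MPa
epsilon_true = ln(1 + epsilon_eng)
epsilon_true = ln(1 + 0.097) = 0.0925792
sigma_true * epsilon_true = 190.878 * 0.0925792 = 17.67 MPa


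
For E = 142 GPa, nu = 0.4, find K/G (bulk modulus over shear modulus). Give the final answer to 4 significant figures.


G = E / (2*(1+nu))
G = 142 / (2*(1+0.4)) = 50.7143 GPa
K = E / (3*(1-2*nu))
K = 142 / (3*(1-2*0.4)) = 236.667 GPa
K/G = 236.667 / 50.7143 = 4.667


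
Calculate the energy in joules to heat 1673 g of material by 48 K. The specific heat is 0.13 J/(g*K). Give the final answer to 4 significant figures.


Q = m * cp * dT
Q = 1673 * 0.13 * 48
Q = 10440 J


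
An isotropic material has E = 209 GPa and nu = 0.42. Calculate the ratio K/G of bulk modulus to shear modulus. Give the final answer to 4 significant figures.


G = E / (2*(1+nu))
G = 209 / (2*(1+0.42)) = 73.5915 GPa
K = E / (3*(1-2*nu))
K = 209 / (3*(1-2*0.42)) = 435.417 GPa
K/G = 435.417 / 73.5915 = 5.917


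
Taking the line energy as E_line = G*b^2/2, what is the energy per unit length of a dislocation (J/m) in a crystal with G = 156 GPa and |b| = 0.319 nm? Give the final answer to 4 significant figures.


E = G*b^2/2
b = 0.319 nm = 3.19e-10 m
G = 156 GPa = 1.56e+11 Pa
E = 0.5 * 1.56e+11 * (3.19e-10)^2
E = 7.937e-09 J/m


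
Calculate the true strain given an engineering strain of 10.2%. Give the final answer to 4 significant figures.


epsilon_true = ln(1 + epsilon_eng)
epsilon_true = ln(1 + 0.102)
epsilon_true = 0.09713


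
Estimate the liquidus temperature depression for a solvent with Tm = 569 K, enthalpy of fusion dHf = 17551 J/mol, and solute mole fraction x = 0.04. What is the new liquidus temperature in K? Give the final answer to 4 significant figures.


dT = R*Tm^2*x / dHf
dT = 8.314 * 569^2 * 0.04 / 17551
dT = 6.13469 K
T_new = 569 - 6.13469 = 562.9 K


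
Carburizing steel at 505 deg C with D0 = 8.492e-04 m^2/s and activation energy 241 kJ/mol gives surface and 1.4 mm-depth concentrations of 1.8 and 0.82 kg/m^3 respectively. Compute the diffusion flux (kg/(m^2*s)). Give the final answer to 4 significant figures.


Step 1: D = D0 * exp(-Qd/(R*T))
T = 505 + 273.15 = 778.15 K
D = 8.492e-04 * exp(-241e3 / (8.314 * 778.15)) = 5.63497e-20 m^2/s
Step 2: J = D * (C1 - C2) / dx
J = 5.63497e-20 * (1.8 - 0.82) / 1.4e-03
J = 3.944e-17 kg/(m^2*s)


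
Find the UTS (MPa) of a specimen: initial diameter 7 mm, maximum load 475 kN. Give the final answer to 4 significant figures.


A0 = pi*(d/2)^2 = pi*(7/2)^2 = 38.4845 mm^2
UTS = F_max / A0 = 475*1000 / 38.4845
UTS = 12340 MPa


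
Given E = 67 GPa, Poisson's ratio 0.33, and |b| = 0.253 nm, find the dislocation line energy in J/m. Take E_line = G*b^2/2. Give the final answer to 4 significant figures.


Step 1: G = E / (2*(1+nu))
G = 67 / (2*(1+0.33)) = 25.188 GPa = 2.5188e+10 Pa
Step 2: E_line = G*b^2/2
b = 0.253 nm = 2.53e-10 m
E_line = 0.5 * 2.5188e+10 * (2.53e-10)^2 = 8.061e-10 J/m


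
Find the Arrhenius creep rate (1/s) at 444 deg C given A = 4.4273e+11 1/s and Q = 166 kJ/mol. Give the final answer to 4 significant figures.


rate = A * exp(-Q / (R*T))
T = 444 + 273.15 = 717.15 K
rate = 4.4273e+11 * exp(-166e3 / (8.314 * 717.15))
rate = 0.3588 1/s


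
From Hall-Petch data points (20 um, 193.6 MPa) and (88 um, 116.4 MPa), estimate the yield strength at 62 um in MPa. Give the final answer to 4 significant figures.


sigma_y = sigma0 + k / sqrt(d)
1/sqrt(d1) = 1/sqrt(2e-05) = 223.607;  1/sqrt(d2) = 106.6
k = (sigma1 - sigma2) / (1/sqrt(d1) - 1/sqrt(d2)) = (193.6 - 116.4) / (223.607 - 106.6) = 0.659793 MPa*m^0.5
sigma0 = sigma1 - k/sqrt(d1) = 193.6 - 0.659793*223.607 = 46.0659 MPa
sigma_y(d3) = 46.0659 + 0.659793 / sqrt(6.2e-05) = 129.9 MPa


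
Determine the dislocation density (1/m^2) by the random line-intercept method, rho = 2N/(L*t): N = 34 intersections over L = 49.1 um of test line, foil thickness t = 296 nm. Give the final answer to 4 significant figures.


rho = 2N / (L * t)
L = 49.1 um = 4.91e-05 m, t = 296 nm = 2.96e-07 m
rho = 2 * 34 / (4.91e-05 * 2.96e-07)
rho = 4.679e+12 1/m^2


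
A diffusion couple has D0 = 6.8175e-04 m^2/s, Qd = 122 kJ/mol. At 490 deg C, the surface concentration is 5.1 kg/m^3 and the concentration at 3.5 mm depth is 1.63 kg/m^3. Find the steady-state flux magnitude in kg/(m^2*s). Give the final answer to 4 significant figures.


Step 1: D = D0 * exp(-Qd/(R*T))
T = 490 + 273.15 = 763.15 K
D = 6.8175e-04 * exp(-122e3 / (8.314 * 763.15)) = 3.04018e-12 m^2/s
Step 2: J = D * (C1 - C2) / dx
J = 3.04018e-12 * (5.1 - 1.63) / 3.5e-03
J = 3.014e-09 kg/(m^2*s)


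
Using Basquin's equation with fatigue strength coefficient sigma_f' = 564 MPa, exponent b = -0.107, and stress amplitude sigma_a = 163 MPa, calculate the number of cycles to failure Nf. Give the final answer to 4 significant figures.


sigma_a = sigma_f' * (2*Nf)^b
2*Nf = (sigma_a / sigma_f')^(1/b)
2*Nf = (163 / 564)^(1/-0.107)
2*Nf = 109204
Nf = 54600 cycles


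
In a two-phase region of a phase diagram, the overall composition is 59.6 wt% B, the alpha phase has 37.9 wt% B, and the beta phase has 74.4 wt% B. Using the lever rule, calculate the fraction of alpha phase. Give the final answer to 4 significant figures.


f_alpha = (C_beta - C0) / (C_beta - C_alpha)
f_alpha = (74.4 - 59.6) / (74.4 - 37.9)
f_alpha = 0.4055


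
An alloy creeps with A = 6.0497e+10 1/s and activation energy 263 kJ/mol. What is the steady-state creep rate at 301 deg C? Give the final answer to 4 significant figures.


rate = A * exp(-Q / (R*T))
T = 301 + 273.15 = 574.15 K
rate = 6.0497e+10 * exp(-263e3 / (8.314 * 574.15))
rate = 7.142e-14 1/s


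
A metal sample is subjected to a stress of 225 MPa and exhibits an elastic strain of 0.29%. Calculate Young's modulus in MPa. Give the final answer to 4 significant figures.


E = sigma / epsilon
epsilon = 0.29% = 2.9e-03
E = 225 / 2.9e-03
E = 77590 MPa


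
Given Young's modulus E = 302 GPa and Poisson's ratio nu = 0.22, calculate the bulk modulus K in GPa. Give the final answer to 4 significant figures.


K = E / (3*(1-2*nu))
K = 302 / (3*(1-2*0.22))
K = 179.8 GPa


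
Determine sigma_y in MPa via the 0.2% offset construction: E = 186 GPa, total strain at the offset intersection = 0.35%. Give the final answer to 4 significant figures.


Offset strain = 0.002
Elastic strain at yield = total_strain - offset = 3.5e-03 - 0.002 = 1.5e-03
sigma_y = E * elastic_strain = 186000 * 1.5e-03
sigma_y = 279 MPa


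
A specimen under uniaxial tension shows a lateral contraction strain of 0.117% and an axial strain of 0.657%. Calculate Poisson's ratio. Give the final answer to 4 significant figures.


nu = -epsilon_lat / epsilon_axial
Lateral strain is contraction (negative), so using magnitudes:
nu = 0.117 / 0.657
nu = 0.1781


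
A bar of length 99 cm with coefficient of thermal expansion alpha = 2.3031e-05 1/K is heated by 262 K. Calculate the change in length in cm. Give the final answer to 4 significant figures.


dL = L0 * alpha * dT
dL = 99 * 2.3031e-05 * 262
dL = 0.5974 cm


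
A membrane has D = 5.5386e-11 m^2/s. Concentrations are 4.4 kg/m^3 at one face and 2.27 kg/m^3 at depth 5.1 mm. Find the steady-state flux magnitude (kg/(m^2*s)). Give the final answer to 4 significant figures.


J = -D * (dC/dx) = D * (C1 - C2) / dx
J = 5.5386e-11 * (4.4 - 2.27) / 5.1e-03
J = 2.313e-08 kg/(m^2*s)


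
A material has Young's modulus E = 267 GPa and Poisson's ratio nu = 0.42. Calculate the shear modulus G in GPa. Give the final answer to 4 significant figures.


G = E / (2*(1+nu))
G = 267 / (2*(1+0.42))
G = 94.01 GPa


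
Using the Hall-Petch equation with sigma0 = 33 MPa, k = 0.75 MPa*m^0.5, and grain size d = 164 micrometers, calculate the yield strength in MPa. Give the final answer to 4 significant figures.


sigma_y = sigma0 + k / sqrt(d)
d = 164 um = 1.64e-04 m
sigma_y = 33 + 0.75 / sqrt(1.64e-04)
sigma_y = 91.57 MPa


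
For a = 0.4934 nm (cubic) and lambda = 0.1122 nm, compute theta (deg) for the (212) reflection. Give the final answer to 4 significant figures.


d = a / sqrt(h^2+k^2+l^2)
d = 0.4934 / sqrt(9) = 0.164467 nm
lambda = 2*d*sin(theta)  =>  sin(theta) = lambda / (2*d)
sin(theta) = 0.1122 / (2 * 0.164467) = 0.341103
theta = 19.94 deg


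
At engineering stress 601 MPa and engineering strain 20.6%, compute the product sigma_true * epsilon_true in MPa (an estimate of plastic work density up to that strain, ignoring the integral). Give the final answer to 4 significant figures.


sigma_true = sigma_eng * (1 + epsilon_eng)
sigma_true = 601 * (1 + 0.206) = 724.806 MPa
epsilon_true = ln(1 + epsilon_eng)
epsilon_true = ln(1 + 0.206) = 0.187309
sigma_true * epsilon_true = 724.806 * 0.187309 = 135.8 MPa


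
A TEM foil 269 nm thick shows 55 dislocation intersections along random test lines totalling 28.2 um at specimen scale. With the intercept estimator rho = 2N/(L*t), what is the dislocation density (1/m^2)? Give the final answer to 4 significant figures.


rho = 2N / (L * t)
L = 28.2 um = 2.82e-05 m, t = 269 nm = 2.69e-07 m
rho = 2 * 55 / (2.82e-05 * 2.69e-07)
rho = 1.45e+13 1/m^2


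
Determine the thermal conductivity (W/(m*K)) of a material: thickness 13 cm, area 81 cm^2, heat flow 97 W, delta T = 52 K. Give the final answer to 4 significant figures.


k = Q*L / (A*dT)
L = 0.13 m, A = 8.1e-03 m^2
k = 97 * 0.13 / (8.1e-03 * 52)
k = 29.94 W/(m*K)


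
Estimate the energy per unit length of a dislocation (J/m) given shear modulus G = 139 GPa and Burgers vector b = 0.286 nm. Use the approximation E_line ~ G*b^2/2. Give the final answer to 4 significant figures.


E = G*b^2/2
b = 0.286 nm = 2.86e-10 m
G = 139 GPa = 1.39e+11 Pa
E = 0.5 * 1.39e+11 * (2.86e-10)^2
E = 5.685e-09 J/m


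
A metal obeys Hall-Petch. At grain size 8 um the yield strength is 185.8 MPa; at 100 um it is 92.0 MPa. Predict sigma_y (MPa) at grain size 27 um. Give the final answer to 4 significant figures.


sigma_y = sigma0 + k / sqrt(d)
1/sqrt(d1) = 1/sqrt(8e-06) = 353.553;  1/sqrt(d2) = 100
k = (sigma1 - sigma2) / (1/sqrt(d1) - 1/sqrt(d2)) = (185.8 - 92.0) / (353.553 - 100) = 0.369942 MPa*m^0.5
sigma0 = sigma1 - k/sqrt(d1) = 185.8 - 0.369942*353.553 = 55.0058 MPa
sigma_y(d3) = 55.0058 + 0.369942 / sqrt(2.7e-05) = 126.2 MPa


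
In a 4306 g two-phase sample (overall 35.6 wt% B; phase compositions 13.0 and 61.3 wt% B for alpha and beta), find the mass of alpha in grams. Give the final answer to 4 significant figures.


f_alpha = (C_beta - C0) / (C_beta - C_alpha)
f_alpha = (61.3 - 35.6) / (61.3 - 13.0) = 0.532091
m_alpha = f_alpha * m_total = 0.532091 * 4306 = 2291 g


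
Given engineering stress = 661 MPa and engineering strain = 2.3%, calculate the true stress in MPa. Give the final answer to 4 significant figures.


sigma_true = sigma_eng * (1 + epsilon_eng)
sigma_true = 661 * (1 + 0.023)
sigma_true = 676.2 MPa


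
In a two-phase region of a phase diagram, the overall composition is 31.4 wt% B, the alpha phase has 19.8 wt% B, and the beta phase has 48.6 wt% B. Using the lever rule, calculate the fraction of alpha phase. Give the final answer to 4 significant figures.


f_alpha = (C_beta - C0) / (C_beta - C_alpha)
f_alpha = (48.6 - 31.4) / (48.6 - 19.8)
f_alpha = 0.5972


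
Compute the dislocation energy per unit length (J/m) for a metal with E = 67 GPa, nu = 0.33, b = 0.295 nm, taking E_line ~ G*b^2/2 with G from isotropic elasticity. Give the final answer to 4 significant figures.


Step 1: G = E / (2*(1+nu))
G = 67 / (2*(1+0.33)) = 25.188 GPa = 2.5188e+10 Pa
Step 2: E_line = G*b^2/2
b = 0.295 nm = 2.95e-10 m
E_line = 0.5 * 2.5188e+10 * (2.95e-10)^2 = 1.096e-09 J/m


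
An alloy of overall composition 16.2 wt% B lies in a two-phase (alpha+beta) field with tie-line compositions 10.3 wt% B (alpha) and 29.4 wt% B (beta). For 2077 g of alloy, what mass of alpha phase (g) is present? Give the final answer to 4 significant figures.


f_alpha = (C_beta - C0) / (C_beta - C_alpha)
f_alpha = (29.4 - 16.2) / (29.4 - 10.3) = 0.691099
m_alpha = f_alpha * m_total = 0.691099 * 2077 = 1435 g


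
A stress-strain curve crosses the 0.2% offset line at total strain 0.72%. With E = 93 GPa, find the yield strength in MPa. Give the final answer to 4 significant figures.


Offset strain = 0.002
Elastic strain at yield = total_strain - offset = 7.2e-03 - 0.002 = 5.2e-03
sigma_y = E * elastic_strain = 93000 * 5.2e-03
sigma_y = 483.6 MPa


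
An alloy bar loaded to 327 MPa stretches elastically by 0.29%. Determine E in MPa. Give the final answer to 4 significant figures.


E = sigma / epsilon
epsilon = 0.29% = 2.9e-03
E = 327 / 2.9e-03
E = 112800 MPa


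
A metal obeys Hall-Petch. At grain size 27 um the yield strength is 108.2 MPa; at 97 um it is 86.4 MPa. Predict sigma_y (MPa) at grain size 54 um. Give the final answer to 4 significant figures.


sigma_y = sigma0 + k / sqrt(d)
1/sqrt(d1) = 1/sqrt(2.7e-05) = 192.45;  1/sqrt(d2) = 101.535
k = (sigma1 - sigma2) / (1/sqrt(d1) - 1/sqrt(d2)) = (108.2 - 86.4) / (192.45 - 101.535) = 0.239783 MPa*m^0.5
sigma0 = sigma1 - k/sqrt(d1) = 108.2 - 0.239783*192.45 = 62.0537 MPa
sigma_y(d3) = 62.0537 + 0.239783 / sqrt(5.4e-05) = 94.68 MPa


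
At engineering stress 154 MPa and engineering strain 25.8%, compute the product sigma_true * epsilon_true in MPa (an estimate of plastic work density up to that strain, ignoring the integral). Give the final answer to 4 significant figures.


sigma_true = sigma_eng * (1 + epsilon_eng)
sigma_true = 154 * (1 + 0.258) = 193.732 MPa
epsilon_true = ln(1 + epsilon_eng)
epsilon_true = ln(1 + 0.258) = 0.229523
sigma_true * epsilon_true = 193.732 * 0.229523 = 44.47 MPa


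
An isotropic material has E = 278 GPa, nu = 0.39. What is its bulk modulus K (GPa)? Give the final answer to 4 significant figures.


K = E / (3*(1-2*nu))
K = 278 / (3*(1-2*0.39))
K = 421.2 GPa


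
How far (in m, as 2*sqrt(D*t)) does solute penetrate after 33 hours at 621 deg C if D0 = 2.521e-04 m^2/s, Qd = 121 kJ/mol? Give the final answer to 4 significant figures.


Step 1: D = D0 * exp(-Qd/(R*T))
T = 894.15 K
D = 2.521e-04 * exp(-121e3 / (8.314 * 894.15)) = 2.15137e-11 m^2/s
Step 2: L = 2*sqrt(D*t)
t = 33 h = 118800 s
L = 2*sqrt(2.15137e-11 * 118800) = 3.197e-03 m


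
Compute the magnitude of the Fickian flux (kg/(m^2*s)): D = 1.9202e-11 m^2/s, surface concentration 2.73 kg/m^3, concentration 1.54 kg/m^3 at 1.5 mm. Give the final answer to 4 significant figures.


J = -D * (dC/dx) = D * (C1 - C2) / dx
J = 1.9202e-11 * (2.73 - 1.54) / 1.5e-03
J = 1.523e-08 kg/(m^2*s)


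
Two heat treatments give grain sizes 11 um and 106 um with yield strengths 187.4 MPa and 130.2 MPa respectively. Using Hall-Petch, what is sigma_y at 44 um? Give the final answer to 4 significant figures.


sigma_y = sigma0 + k / sqrt(d)
1/sqrt(d1) = 1/sqrt(1.1e-05) = 301.511;  1/sqrt(d2) = 97.1286
k = (sigma1 - sigma2) / (1/sqrt(d1) - 1/sqrt(d2)) = (187.4 - 130.2) / (301.511 - 97.1286) = 0.279867 MPa*m^0.5
sigma0 = sigma1 - k/sqrt(d1) = 187.4 - 0.279867*301.511 = 103.017 MPa
sigma_y(d3) = 103.017 + 0.279867 / sqrt(4.4e-05) = 145.2 MPa


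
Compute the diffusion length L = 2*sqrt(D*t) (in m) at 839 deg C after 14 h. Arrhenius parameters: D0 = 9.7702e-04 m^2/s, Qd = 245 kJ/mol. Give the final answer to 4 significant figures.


Step 1: D = D0 * exp(-Qd/(R*T))
T = 1112.15 K
D = 9.7702e-04 * exp(-245e3 / (8.314 * 1112.15)) = 3.03745e-15 m^2/s
Step 2: L = 2*sqrt(D*t)
t = 14 h = 50400 s
L = 2*sqrt(3.03745e-15 * 50400) = 2.475e-05 m


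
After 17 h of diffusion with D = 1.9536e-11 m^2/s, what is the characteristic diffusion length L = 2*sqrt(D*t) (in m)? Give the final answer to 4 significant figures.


t = 17 hr = 61200 s
Diffusion length = 2*sqrt(D*t)
= 2*sqrt(1.9536e-11 * 61200)
= 2.187e-03 m


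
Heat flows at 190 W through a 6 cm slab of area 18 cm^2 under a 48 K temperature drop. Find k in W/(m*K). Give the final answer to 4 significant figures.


k = Q*L / (A*dT)
L = 0.06 m, A = 1.8e-03 m^2
k = 190 * 0.06 / (1.8e-03 * 48)
k = 131.9 W/(m*K)


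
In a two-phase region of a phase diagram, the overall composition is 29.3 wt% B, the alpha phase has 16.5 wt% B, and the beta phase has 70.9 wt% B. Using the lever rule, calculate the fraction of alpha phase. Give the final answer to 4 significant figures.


f_alpha = (C_beta - C0) / (C_beta - C_alpha)
f_alpha = (70.9 - 29.3) / (70.9 - 16.5)
f_alpha = 0.7647


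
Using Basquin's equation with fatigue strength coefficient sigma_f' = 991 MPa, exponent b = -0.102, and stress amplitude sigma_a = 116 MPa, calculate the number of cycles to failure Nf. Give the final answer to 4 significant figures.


sigma_a = sigma_f' * (2*Nf)^b
2*Nf = (sigma_a / sigma_f')^(1/b)
2*Nf = (116 / 991)^(1/-0.102)
2*Nf = 1.35984e+09
Nf = 6.799e+08 cycles


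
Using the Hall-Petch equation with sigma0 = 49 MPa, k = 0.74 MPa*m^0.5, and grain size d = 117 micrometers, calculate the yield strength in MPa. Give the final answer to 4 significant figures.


sigma_y = sigma0 + k / sqrt(d)
d = 117 um = 1.17e-04 m
sigma_y = 49 + 0.74 / sqrt(1.17e-04)
sigma_y = 117.4 MPa


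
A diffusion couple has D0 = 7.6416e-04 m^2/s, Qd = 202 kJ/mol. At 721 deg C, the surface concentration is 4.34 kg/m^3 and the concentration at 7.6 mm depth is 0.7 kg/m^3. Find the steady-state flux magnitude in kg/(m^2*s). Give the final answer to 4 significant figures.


Step 1: D = D0 * exp(-Qd/(R*T))
T = 721 + 273.15 = 994.15 K
D = 7.6416e-04 * exp(-202e3 / (8.314 * 994.15)) = 1.85915e-14 m^2/s
Step 2: J = D * (C1 - C2) / dx
J = 1.85915e-14 * (4.34 - 0.7) / 7.6e-03
J = 8.904e-12 kg/(m^2*s)


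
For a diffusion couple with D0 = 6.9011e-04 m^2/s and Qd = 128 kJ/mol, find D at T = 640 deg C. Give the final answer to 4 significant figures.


D = D0 * exp(-Qd / (R*T))
T = 913.15 K
D = 6.9011e-04 * exp(-128e3 / (8.314 * 913.15))
D = 3.286e-11 m^2/s


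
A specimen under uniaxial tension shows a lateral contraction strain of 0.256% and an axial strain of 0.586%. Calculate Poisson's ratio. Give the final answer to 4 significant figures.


nu = -epsilon_lat / epsilon_axial
Lateral strain is contraction (negative), so using magnitudes:
nu = 0.256 / 0.586
nu = 0.4369


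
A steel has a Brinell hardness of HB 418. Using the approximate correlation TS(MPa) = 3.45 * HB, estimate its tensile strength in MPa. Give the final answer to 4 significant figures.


TS (MPa) = 3.45 * HB
TS = 3.45 * 418
TS = 1442 MPa


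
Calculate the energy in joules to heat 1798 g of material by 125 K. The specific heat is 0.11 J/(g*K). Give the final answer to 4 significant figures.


Q = m * cp * dT
Q = 1798 * 0.11 * 125
Q = 24720 J


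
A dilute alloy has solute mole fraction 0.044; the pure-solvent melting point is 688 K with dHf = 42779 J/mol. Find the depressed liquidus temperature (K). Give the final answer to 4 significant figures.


dT = R*Tm^2*x / dHf
dT = 8.314 * 688^2 * 0.044 / 42779
dT = 4.04771 K
T_new = 688 - 4.04771 = 684 K


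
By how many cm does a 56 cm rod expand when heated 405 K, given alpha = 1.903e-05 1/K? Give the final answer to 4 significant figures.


dL = L0 * alpha * dT
dL = 56 * 1.903e-05 * 405
dL = 0.4316 cm


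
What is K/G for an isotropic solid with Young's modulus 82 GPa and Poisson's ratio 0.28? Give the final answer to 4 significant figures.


G = E / (2*(1+nu))
G = 82 / (2*(1+0.28)) = 32.0313 GPa
K = E / (3*(1-2*nu))
K = 82 / (3*(1-2*0.28)) = 62.1212 GPa
K/G = 62.1212 / 32.0313 = 1.939


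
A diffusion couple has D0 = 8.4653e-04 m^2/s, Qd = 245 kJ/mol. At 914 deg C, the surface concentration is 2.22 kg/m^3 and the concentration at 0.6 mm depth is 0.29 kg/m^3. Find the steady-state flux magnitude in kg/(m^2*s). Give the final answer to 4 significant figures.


Step 1: D = D0 * exp(-Qd/(R*T))
T = 914 + 273.15 = 1187.15 K
D = 8.4653e-04 * exp(-245e3 / (8.314 * 1187.15)) = 1.4036e-14 m^2/s
Step 2: J = D * (C1 - C2) / dx
J = 1.4036e-14 * (2.22 - 0.29) / 6e-04
J = 4.515e-11 kg/(m^2*s)


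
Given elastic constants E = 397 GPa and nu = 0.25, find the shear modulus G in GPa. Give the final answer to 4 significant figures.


G = E / (2*(1+nu))
G = 397 / (2*(1+0.25))
G = 158.8 GPa


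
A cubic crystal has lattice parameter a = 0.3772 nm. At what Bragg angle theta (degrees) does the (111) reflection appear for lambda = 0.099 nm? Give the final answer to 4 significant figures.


d = a / sqrt(h^2+k^2+l^2)
d = 0.3772 / sqrt(3) = 0.217777 nm
lambda = 2*d*sin(theta)  =>  sin(theta) = lambda / (2*d)
sin(theta) = 0.099 / (2 * 0.217777) = 0.227297
theta = 13.14 deg


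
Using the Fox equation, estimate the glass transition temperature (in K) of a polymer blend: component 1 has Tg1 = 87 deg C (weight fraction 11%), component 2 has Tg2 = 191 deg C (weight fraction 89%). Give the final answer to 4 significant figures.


1/Tg = w1/Tg1 + w2/Tg2 (in Kelvin)
Tg1 = 360.15 K, Tg2 = 464.15 K
1/Tg = 0.11/360.15 + 0.89/464.15
Tg = 449.9 K


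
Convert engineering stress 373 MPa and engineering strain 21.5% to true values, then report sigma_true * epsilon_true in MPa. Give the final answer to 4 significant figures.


sigma_true = sigma_eng * (1 + epsilon_eng)
sigma_true = 373 * (1 + 0.215) = 453.195 MPa
epsilon_true = ln(1 + epsilon_eng)
epsilon_true = ln(1 + 0.215) = 0.194744
sigma_true * epsilon_true = 453.195 * 0.194744 = 88.26 MPa


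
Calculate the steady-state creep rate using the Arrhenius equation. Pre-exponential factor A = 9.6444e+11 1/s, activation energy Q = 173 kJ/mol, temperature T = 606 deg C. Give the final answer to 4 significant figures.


rate = A * exp(-Q / (R*T))
T = 606 + 273.15 = 879.15 K
rate = 9.6444e+11 * exp(-173e3 / (8.314 * 879.15))
rate = 50.71 1/s


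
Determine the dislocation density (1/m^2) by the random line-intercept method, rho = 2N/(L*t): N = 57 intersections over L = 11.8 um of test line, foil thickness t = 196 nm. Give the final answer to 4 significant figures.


rho = 2N / (L * t)
L = 11.8 um = 1.18e-05 m, t = 196 nm = 1.96e-07 m
rho = 2 * 57 / (1.18e-05 * 1.96e-07)
rho = 4.929e+13 1/m^2


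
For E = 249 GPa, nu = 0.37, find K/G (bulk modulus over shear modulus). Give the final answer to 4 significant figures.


G = E / (2*(1+nu))
G = 249 / (2*(1+0.37)) = 90.8759 GPa
K = E / (3*(1-2*nu))
K = 249 / (3*(1-2*0.37)) = 319.231 GPa
K/G = 319.231 / 90.8759 = 3.513


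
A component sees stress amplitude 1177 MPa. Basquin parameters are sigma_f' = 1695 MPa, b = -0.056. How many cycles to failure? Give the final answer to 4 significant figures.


sigma_a = sigma_f' * (2*Nf)^b
2*Nf = (sigma_a / sigma_f')^(1/b)
2*Nf = (1177 / 1695)^(1/-0.056)
2*Nf = 673.675
Nf = 336.8 cycles


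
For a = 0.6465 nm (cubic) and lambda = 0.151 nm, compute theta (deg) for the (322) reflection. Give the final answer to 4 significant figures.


d = a / sqrt(h^2+k^2+l^2)
d = 0.6465 / sqrt(17) = 0.156799 nm
lambda = 2*d*sin(theta)  =>  sin(theta) = lambda / (2*d)
sin(theta) = 0.151 / (2 * 0.156799) = 0.481507
theta = 28.78 deg


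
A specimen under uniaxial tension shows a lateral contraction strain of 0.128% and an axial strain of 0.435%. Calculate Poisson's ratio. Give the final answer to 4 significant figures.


nu = -epsilon_lat / epsilon_axial
Lateral strain is contraction (negative), so using magnitudes:
nu = 0.128 / 0.435
nu = 0.2943


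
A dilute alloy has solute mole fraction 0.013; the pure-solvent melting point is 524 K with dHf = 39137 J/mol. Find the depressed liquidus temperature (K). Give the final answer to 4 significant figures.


dT = R*Tm^2*x / dHf
dT = 8.314 * 524^2 * 0.013 / 39137
dT = 0.758278 K
T_new = 524 - 0.758278 = 523.2 K


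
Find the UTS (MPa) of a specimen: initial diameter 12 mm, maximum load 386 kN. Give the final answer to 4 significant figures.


A0 = pi*(d/2)^2 = pi*(12/2)^2 = 113.097 mm^2
UTS = F_max / A0 = 386*1000 / 113.097
UTS = 3413 MPa


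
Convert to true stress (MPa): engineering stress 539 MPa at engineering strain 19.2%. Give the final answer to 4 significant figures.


sigma_true = sigma_eng * (1 + epsilon_eng)
sigma_true = 539 * (1 + 0.192)
sigma_true = 642.5 MPa


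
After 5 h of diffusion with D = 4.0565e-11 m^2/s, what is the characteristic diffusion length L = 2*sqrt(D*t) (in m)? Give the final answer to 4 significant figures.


t = 5 hr = 18000 s
Diffusion length = 2*sqrt(D*t)
= 2*sqrt(4.0565e-11 * 18000)
= 1.709e-03 m


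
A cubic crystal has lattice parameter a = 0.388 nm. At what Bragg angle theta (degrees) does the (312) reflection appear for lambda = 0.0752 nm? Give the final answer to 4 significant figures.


d = a / sqrt(h^2+k^2+l^2)
d = 0.388 / sqrt(14) = 0.103697 nm
lambda = 2*d*sin(theta)  =>  sin(theta) = lambda / (2*d)
sin(theta) = 0.0752 / (2 * 0.103697) = 0.362594
theta = 21.26 deg


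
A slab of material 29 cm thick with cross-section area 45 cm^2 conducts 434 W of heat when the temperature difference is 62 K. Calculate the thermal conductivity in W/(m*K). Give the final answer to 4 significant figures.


k = Q*L / (A*dT)
L = 0.29 m, A = 4.5e-03 m^2
k = 434 * 0.29 / (4.5e-03 * 62)
k = 451.1 W/(m*K)


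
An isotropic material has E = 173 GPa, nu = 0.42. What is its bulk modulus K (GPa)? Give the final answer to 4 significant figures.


K = E / (3*(1-2*nu))
K = 173 / (3*(1-2*0.42))
K = 360.4 GPa
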